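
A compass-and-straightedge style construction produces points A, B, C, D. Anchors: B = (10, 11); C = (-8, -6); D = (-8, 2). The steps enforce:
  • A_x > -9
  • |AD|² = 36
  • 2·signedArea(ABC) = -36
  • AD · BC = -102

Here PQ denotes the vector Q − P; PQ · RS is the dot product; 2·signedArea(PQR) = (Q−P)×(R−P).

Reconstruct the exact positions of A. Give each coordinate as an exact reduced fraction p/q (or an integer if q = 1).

A = (-8, -4)

1. A_x = -8  [2·signedArea(ABC) = -36 ∩ AD · BC = -102]
2. A_y = -4  [2·signedArea(ABC) = -36 ∩ AD · BC = -102]
   → A = (-8, -4)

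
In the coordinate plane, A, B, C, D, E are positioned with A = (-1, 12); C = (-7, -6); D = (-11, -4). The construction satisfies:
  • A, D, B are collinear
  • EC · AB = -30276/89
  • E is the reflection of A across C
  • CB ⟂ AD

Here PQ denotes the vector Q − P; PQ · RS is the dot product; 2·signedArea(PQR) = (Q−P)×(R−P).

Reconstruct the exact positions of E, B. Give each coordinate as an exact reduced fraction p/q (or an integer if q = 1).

1. E_x = -13  [E is the reflection of A across C]
2. E_y = -24  [E is the reflection of A across C]
   → E = (-13, -24)
3. B_x = -959/89  [A, D, B are collinear ∩ CB ⟂ AD]
4. B_y = -324/89  [A, D, B are collinear ∩ CB ⟂ AD]
   → B = (-959/89, -324/89)

B = (-959/89, -324/89)
E = (-13, -24)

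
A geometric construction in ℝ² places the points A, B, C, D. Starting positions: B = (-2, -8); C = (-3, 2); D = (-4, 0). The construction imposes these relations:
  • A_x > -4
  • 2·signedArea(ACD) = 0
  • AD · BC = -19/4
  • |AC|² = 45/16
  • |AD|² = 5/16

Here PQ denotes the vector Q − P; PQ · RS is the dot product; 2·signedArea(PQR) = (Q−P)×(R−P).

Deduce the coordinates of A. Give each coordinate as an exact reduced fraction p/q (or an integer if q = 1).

A = (-15/4, 1/2)

1. A_x = -15/4  [2·signedArea(ACD) = 0 ∩ AD · BC = -19/4]
2. A_y = 1/2  [2·signedArea(ACD) = 0 ∩ AD · BC = -19/4]
   → A = (-15/4, 1/2)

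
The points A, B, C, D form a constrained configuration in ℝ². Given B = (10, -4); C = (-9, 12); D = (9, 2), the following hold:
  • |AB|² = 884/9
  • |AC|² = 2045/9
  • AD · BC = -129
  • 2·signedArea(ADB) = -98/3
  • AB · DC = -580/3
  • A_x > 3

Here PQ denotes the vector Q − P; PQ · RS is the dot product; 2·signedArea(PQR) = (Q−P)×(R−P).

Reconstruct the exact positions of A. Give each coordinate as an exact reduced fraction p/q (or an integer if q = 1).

1. A_x = 10/3  [2·signedArea(ADB) = -98/3 ∩ AD · BC = -129]
2. A_y = 10/3  [2·signedArea(ADB) = -98/3 ∩ AD · BC = -129]
   → A = (10/3, 10/3)

A = (10/3, 10/3)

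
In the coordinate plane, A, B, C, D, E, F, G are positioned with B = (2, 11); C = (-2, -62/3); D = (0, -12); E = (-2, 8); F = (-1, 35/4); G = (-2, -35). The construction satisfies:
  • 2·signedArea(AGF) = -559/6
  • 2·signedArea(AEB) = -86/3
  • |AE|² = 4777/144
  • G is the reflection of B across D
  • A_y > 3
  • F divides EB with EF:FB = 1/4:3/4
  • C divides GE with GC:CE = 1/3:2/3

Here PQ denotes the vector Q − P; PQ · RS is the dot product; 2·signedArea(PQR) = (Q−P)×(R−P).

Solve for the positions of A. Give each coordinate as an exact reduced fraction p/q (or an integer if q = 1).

A = (1, 37/12)

1. A_x = 1  [2·signedArea(AGF) = -559/6 ∩ 2·signedArea(AEB) = -86/3]
2. A_y = 37/12  [2·signedArea(AGF) = -559/6 ∩ 2·signedArea(AEB) = -86/3]
   → A = (1, 37/12)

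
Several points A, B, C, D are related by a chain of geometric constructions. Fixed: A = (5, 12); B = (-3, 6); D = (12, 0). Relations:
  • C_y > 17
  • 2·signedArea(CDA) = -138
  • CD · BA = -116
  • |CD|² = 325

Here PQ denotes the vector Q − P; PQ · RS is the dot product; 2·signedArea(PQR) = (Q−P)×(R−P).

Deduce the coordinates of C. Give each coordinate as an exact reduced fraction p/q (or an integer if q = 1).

1. C_x = 13  [CD · BA = -116 ∩ 2·signedArea(CDA) = -138]
2. C_y = 18  [CD · BA = -116 ∩ 2·signedArea(CDA) = -138]
   → C = (13, 18)

C = (13, 18)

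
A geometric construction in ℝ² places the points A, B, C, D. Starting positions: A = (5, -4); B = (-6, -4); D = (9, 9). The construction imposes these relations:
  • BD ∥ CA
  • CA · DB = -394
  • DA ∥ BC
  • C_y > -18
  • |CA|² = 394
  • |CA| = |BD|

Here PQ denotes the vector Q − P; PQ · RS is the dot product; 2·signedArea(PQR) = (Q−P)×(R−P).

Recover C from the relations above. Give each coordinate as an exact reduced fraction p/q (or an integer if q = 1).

1. C_x = -10  [BD ∥ CA ∩ DA ∥ BC]
2. C_y = -17  [BD ∥ CA ∩ DA ∥ BC]
   → C = (-10, -17)

C = (-10, -17)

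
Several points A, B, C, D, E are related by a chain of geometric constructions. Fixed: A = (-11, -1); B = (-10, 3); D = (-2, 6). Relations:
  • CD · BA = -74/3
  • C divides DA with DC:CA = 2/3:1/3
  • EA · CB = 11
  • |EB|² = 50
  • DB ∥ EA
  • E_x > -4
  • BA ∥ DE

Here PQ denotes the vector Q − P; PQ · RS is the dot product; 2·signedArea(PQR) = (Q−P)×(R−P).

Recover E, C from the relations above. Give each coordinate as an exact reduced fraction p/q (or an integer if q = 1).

C = (-8, 4/3)
E = (-3, 2)

1. E_x = -3  [DB ∥ EA ∩ BA ∥ DE]
2. E_y = 2  [DB ∥ EA ∩ BA ∥ DE]
   → E = (-3, 2)
3. C_x = -8  [C divides DA with DC:CA = 2/3:1/3]
4. C_y = 4/3  [C divides DA with DC:CA = 2/3:1/3]
   → C = (-8, 4/3)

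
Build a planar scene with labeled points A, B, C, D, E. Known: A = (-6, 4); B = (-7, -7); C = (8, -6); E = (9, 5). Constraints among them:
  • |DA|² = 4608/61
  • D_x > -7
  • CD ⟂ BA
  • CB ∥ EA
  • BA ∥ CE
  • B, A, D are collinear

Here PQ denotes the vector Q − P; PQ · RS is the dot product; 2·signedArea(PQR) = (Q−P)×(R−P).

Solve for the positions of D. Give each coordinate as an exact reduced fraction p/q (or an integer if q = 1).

1. D_x = -414/61  [B, A, D are collinear ∩ CD ⟂ BA]
2. D_y = -284/61  [B, A, D are collinear ∩ CD ⟂ BA]
   → D = (-414/61, -284/61)

D = (-414/61, -284/61)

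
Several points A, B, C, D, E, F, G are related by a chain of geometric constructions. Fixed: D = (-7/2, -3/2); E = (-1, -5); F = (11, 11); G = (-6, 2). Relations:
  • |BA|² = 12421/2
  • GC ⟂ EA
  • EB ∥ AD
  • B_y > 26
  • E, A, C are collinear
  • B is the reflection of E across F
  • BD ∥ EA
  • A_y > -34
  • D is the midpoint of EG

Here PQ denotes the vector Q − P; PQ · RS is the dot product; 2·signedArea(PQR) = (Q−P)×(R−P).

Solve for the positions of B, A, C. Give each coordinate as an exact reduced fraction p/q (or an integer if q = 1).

A = (-55/2, -67/2)
B = (23, 27)
C = (522/3029, -11326/3029)

1. B_x = 23  [B is the reflection of E across F]
2. B_y = 27  [B is the reflection of E across F]
   → B = (23, 27)
3. A_x = -55/2  [EB ∥ AD ∩ BD ∥ EA]
4. A_y = -67/2  [EB ∥ AD ∩ BD ∥ EA]
   → A = (-55/2, -67/2)
5. C_x = 522/3029  [E, A, C are collinear ∩ GC ⟂ EA]
6. C_y = -11326/3029  [E, A, C are collinear ∩ GC ⟂ EA]
   → C = (522/3029, -11326/3029)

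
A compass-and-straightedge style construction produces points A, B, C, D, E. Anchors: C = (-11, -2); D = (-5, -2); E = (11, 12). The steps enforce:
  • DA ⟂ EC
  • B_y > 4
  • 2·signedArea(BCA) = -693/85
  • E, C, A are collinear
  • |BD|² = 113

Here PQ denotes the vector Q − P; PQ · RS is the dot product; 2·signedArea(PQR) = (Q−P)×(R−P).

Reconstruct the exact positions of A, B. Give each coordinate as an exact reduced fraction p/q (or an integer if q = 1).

A = (-572/85, 61/85)
B = (3, 5)

1. A_x = -572/85  [E, C, A are collinear ∩ DA ⟂ EC]
2. A_y = 61/85  [E, C, A are collinear ∩ DA ⟂ EC]
   → A = (-572/85, 61/85)
3. B_x = 3  [line -231/85·x + 363/85·y + -66/5 = 0 ∩ |BD|² = 113]
4. B_y = 5  [line -231/85·x + 363/85·y + -66/5 = 0 ∩ |BD|² = 113]
   → B = (3, 5)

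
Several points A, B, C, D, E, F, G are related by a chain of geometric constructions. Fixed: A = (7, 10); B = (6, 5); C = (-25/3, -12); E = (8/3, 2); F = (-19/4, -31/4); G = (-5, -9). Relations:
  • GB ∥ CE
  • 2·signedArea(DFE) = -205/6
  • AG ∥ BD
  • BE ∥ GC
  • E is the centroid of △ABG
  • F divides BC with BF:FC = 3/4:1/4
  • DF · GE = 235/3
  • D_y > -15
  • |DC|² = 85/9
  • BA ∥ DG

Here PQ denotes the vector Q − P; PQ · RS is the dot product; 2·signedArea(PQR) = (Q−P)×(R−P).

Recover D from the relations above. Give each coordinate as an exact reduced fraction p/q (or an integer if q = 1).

D = (-6, -14)

1. D_x = -6  [BA ∥ DG ∩ AG ∥ BD]
2. D_y = -14  [BA ∥ DG ∩ AG ∥ BD]
   → D = (-6, -14)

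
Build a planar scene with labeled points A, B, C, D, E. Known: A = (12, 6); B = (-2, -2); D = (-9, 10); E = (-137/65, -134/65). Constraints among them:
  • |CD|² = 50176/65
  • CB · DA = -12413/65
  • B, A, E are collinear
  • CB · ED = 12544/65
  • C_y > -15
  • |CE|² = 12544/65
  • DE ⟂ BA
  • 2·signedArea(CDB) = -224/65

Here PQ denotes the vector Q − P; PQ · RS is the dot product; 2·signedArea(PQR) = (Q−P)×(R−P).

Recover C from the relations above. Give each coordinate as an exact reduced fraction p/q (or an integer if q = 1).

1. C_x = 311/65  [2·signedArea(CDB) = -224/65 ∩ CB · ED = 12544/65]
2. C_y = -918/65  [2·signedArea(CDB) = -224/65 ∩ CB · ED = 12544/65]
   → C = (311/65, -918/65)

C = (311/65, -918/65)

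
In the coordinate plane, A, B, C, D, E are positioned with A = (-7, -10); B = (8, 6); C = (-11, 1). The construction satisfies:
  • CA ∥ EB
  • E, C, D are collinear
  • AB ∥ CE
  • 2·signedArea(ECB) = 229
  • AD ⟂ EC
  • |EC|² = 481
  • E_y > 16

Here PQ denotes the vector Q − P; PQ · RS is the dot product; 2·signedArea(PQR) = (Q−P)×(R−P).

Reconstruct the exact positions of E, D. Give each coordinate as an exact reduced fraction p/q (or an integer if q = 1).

1. E_x = 4  [CA ∥ EB ∩ AB ∥ CE]
2. E_y = 17  [CA ∥ EB ∩ AB ∥ CE]
   → E = (4, 17)
3. D_x = -7031/481  [E, C, D are collinear ∩ AD ⟂ EC]
4. D_y = -1375/481  [E, C, D are collinear ∩ AD ⟂ EC]
   → D = (-7031/481, -1375/481)

D = (-7031/481, -1375/481)
E = (4, 17)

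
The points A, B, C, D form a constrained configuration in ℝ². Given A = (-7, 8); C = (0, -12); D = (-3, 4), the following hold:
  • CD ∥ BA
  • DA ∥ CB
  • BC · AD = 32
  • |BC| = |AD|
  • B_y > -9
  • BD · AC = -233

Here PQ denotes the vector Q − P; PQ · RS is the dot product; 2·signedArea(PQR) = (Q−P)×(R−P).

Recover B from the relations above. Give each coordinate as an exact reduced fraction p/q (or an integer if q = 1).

1. B_x = -4  [CD ∥ BA ∩ DA ∥ CB]
2. B_y = -8  [CD ∥ BA ∩ DA ∥ CB]
   → B = (-4, -8)

B = (-4, -8)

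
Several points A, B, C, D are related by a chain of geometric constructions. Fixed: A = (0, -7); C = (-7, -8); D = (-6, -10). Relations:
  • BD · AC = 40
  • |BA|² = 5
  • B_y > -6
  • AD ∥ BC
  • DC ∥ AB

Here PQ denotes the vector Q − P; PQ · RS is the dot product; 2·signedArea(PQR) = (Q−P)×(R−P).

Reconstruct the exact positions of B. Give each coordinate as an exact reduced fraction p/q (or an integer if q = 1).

1. B_x = -1  [AD ∥ BC ∩ DC ∥ AB]
2. B_y = -5  [AD ∥ BC ∩ DC ∥ AB]
   → B = (-1, -5)

B = (-1, -5)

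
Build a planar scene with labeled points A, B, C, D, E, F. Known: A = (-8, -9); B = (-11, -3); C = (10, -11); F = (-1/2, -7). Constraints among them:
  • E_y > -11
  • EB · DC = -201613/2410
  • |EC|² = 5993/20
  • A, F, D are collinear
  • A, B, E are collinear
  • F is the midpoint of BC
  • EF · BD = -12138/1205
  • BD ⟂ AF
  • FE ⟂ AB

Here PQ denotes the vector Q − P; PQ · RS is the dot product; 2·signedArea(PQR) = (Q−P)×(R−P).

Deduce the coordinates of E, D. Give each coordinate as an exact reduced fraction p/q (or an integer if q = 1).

1. E_x = -73/10  [A, B, E are collinear ∩ FE ⟂ AB]
2. E_y = -52/5  [A, B, E are collinear ∩ FE ⟂ AB]
   → E = (-73/10, -52/5)
3. D_x = -2243/241  [A, F, D are collinear ∩ BD ⟂ AF]
4. D_y = -2253/241  [A, F, D are collinear ∩ BD ⟂ AF]
   → D = (-2243/241, -2253/241)

D = (-2243/241, -2253/241)
E = (-73/10, -52/5)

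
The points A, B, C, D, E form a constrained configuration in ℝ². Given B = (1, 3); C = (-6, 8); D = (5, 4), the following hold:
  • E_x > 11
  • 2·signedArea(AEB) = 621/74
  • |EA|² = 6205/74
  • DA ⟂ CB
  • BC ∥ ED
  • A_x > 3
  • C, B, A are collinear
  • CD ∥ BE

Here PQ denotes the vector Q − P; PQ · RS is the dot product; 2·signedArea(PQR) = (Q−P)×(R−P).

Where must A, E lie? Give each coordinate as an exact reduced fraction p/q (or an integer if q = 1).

1. A_x = 235/74  [C, B, A are collinear ∩ DA ⟂ CB]
2. A_y = 107/74  [C, B, A are collinear ∩ DA ⟂ CB]
   → A = (235/74, 107/74)
3. E_x = 12  [BC ∥ ED ∩ CD ∥ BE]
4. E_y = -1  [BC ∥ ED ∩ CD ∥ BE]
   → E = (12, -1)

A = (235/74, 107/74)
E = (12, -1)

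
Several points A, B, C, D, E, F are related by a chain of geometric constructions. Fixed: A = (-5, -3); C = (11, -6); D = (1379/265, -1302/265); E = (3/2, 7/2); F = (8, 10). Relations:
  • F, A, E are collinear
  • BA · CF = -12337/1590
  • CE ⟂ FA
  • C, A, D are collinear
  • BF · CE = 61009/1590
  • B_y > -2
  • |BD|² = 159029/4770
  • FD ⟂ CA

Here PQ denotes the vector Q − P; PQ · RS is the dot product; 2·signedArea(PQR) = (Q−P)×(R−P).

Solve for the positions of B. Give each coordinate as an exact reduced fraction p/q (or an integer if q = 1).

1. B_x = 301/530  [BA · CF = -12337/1590 ∩ BF · CE = 61009/1590]
2. B_y = -2339/1590  [BA · CF = -12337/1590 ∩ BF · CE = 61009/1590]
   → B = (301/530, -2339/1590)

B = (301/530, -2339/1590)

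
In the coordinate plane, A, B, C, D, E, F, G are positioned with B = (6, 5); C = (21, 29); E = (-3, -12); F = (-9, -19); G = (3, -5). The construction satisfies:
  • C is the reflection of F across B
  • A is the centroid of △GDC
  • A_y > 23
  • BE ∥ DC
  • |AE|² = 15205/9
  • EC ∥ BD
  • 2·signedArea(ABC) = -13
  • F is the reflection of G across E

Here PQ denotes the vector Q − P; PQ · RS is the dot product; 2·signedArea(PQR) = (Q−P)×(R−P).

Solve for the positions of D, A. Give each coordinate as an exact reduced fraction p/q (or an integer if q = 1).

A = (18, 70/3)
D = (30, 46)

1. D_x = 30  [BE ∥ DC ∩ EC ∥ BD]
2. D_y = 46  [BE ∥ DC ∩ EC ∥ BD]
   → D = (30, 46)
3. A_x = 18  [A is the centroid of △GDC]
4. A_y = 70/3  [A is the centroid of △GDC]
   → A = (18, 70/3)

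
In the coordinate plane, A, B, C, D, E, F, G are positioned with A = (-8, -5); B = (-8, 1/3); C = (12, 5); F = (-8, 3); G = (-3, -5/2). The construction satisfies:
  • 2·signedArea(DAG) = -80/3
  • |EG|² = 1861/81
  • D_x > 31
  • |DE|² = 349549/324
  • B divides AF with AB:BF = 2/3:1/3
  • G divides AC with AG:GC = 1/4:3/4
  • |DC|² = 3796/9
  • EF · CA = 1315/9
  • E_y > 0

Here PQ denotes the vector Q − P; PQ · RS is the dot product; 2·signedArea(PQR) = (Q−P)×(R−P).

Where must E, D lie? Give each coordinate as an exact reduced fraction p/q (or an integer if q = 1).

D = (32, 29/3)
E = (1/3, 17/18)

1. E_x = 1/3  [line 20·x + 10·y + -145/9 = 0 ∩ |EG|² = 1861/81]
2. E_y = 17/18  [line 20·x + 10·y + -145/9 = 0 ∩ |EG|² = 1861/81]
   → E = (1/3, 17/18)
3. D_x = 32  [line -5/2·x + 5·y + 95/3 = 0 ∩ |DC|² = 3796/9]
4. D_y = 29/3  [line -5/2·x + 5·y + 95/3 = 0 ∩ |DC|² = 3796/9]
   → D = (32, 29/3)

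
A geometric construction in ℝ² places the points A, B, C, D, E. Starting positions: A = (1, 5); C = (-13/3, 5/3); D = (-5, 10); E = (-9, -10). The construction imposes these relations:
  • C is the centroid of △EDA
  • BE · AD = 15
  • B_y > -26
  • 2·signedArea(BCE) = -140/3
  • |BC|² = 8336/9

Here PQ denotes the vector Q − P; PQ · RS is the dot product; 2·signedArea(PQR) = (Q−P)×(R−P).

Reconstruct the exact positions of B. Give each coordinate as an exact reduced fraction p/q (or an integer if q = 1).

1. B_x = -19  [2·signedArea(BCE) = -140/3 ∩ BE · AD = 15]
2. B_y = -25  [2·signedArea(BCE) = -140/3 ∩ BE · AD = 15]
   → B = (-19, -25)

B = (-19, -25)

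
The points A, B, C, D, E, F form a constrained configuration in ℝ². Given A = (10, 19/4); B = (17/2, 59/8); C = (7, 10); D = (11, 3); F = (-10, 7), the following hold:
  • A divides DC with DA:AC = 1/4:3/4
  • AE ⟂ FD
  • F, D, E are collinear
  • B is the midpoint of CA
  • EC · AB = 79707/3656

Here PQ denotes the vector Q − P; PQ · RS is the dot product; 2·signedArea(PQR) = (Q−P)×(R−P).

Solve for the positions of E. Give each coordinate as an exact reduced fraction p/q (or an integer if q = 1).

1. E_x = 4439/457  [F, D, E are collinear ∩ AE ⟂ FD]
2. E_y = 1483/457  [F, D, E are collinear ∩ AE ⟂ FD]
   → E = (4439/457, 1483/457)

E = (4439/457, 1483/457)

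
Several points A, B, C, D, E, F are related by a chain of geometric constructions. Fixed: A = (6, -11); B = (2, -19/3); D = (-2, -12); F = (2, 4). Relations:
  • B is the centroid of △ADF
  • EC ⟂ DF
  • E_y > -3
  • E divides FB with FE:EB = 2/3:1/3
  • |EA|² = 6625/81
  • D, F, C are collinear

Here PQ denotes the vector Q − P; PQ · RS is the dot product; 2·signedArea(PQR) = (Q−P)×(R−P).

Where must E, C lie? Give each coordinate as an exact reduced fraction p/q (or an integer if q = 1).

C = (58/153, -380/153)
E = (2, -26/9)

1. E_x = 2  [E divides FB with FE:EB = 2/3:1/3]
2. E_y = -26/9  [E divides FB with FE:EB = 2/3:1/3]
   → E = (2, -26/9)
3. C_x = 58/153  [D, F, C are collinear ∩ EC ⟂ DF]
4. C_y = -380/153  [D, F, C are collinear ∩ EC ⟂ DF]
   → C = (58/153, -380/153)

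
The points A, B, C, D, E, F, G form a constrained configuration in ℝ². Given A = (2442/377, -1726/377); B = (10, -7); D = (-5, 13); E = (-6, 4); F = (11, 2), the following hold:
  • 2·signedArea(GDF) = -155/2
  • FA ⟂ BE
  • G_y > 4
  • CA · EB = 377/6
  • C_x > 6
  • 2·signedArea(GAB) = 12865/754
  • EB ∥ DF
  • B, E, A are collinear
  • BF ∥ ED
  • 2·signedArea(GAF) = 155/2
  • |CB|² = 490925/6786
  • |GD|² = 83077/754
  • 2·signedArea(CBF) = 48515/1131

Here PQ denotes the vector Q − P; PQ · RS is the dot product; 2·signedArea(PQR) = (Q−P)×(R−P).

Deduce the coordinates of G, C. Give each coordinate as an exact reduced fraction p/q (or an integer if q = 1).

C = (13735/2262, 1231/2262)
G = (557/754, 3175/754)

1. G_x = 557/754  [2·signedArea(GDF) = -155/2 ∩ 2·signedArea(GAF) = 155/2]
2. G_y = 3175/754  [2·signedArea(GDF) = -155/2 ∩ 2·signedArea(GAF) = 155/2]
   → G = (557/754, 3175/754)
3. C_x = 13735/2262  [2·signedArea(CBF) = 48515/1131 ∩ CA · EB = 377/6]
4. C_y = 1231/2262  [2·signedArea(CBF) = 48515/1131 ∩ CA · EB = 377/6]
   → C = (13735/2262, 1231/2262)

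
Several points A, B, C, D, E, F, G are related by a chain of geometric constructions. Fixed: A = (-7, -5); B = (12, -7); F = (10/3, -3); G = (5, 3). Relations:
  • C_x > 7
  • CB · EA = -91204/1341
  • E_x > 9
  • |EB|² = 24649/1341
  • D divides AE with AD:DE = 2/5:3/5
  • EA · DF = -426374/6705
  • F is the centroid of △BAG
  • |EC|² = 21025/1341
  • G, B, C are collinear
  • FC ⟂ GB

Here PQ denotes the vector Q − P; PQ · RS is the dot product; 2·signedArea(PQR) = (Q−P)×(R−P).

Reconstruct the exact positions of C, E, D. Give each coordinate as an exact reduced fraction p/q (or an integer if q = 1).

C = (3250/447, -109/447)
D = (-857/2235, -9823/2235)
E = (4265/447, -1559/447)

1. C_x = 3250/447  [G, B, C are collinear ∩ FC ⟂ GB]
2. C_y = -109/447  [G, B, C are collinear ∩ FC ⟂ GB]
   → C = (3250/447, -109/447)
3. E_x = 4265/447  [line -2114/447·x + 3020/447·y + 92110/1341 = 0 ∩ |EB|² = 24649/1341]
4. E_y = -1559/447  [line -2114/447·x + 3020/447·y + 92110/1341 = 0 ∩ |EB|² = 24649/1341]
   → E = (4265/447, -1559/447)
5. D_x = -857/2235  [EA · DF = -426374/6705 ∩ D divides AE with AD:DE = 2/5:3/5]
6. D_y = -9823/2235  [EA · DF = -426374/6705 ∩ D divides AE with AD:DE = 2/5:3/5]
   → D = (-857/2235, -9823/2235)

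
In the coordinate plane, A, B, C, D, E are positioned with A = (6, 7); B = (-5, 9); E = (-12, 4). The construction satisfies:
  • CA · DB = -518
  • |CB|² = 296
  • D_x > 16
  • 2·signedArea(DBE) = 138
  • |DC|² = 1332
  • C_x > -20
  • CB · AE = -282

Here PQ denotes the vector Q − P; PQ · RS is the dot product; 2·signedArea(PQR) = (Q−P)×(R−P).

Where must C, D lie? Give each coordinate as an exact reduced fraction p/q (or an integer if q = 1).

C = (-19, -1)
D = (17, 5)

1. C_x = -19  [line 18·x + 3·y + 345 = 0 ∩ |CB|² = 296]
2. C_y = -1  [line 18·x + 3·y + 345 = 0 ∩ |CB|² = 296]
   → C = (-19, -1)
3. D_x = 17  [2·signedArea(DBE) = 138 ∩ CA · DB = -518]
4. D_y = 5  [2·signedArea(DBE) = 138 ∩ CA · DB = -518]
   → D = (17, 5)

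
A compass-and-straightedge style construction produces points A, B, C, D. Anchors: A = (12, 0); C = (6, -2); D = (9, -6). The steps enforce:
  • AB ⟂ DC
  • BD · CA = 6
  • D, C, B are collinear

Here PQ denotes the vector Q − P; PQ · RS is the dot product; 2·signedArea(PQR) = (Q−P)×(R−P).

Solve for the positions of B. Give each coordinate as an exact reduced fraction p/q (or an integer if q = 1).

B = (36/5, -18/5)

1. B_x = 36/5  [D, C, B are collinear ∩ AB ⟂ DC]
2. B_y = -18/5  [D, C, B are collinear ∩ AB ⟂ DC]
   → B = (36/5, -18/5)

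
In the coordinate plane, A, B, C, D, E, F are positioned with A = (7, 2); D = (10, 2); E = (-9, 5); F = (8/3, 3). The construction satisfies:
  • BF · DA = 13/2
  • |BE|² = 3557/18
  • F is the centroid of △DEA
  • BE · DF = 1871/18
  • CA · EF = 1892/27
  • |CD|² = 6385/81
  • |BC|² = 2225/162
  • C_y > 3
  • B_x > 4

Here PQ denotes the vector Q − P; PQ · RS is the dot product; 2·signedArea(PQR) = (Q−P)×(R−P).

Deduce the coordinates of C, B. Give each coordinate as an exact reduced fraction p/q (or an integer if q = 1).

1. B_x = 29/6  [BE · DF = 1871/18 ∩ BF · DA = 13/2]
2. B_y = 5/2  [BE · DF = 1871/18 ∩ BF · DA = 13/2]
   → B = (29/6, 5/2)
3. C_x = 11/9  [line -35/3·x + 2·y + 205/27 = 0 ∩ |BC|² = 2225/162]
4. C_y = 10/3  [line -35/3·x + 2·y + 205/27 = 0 ∩ |BC|² = 2225/162]
   → C = (11/9, 10/3)

B = (29/6, 5/2)
C = (11/9, 10/3)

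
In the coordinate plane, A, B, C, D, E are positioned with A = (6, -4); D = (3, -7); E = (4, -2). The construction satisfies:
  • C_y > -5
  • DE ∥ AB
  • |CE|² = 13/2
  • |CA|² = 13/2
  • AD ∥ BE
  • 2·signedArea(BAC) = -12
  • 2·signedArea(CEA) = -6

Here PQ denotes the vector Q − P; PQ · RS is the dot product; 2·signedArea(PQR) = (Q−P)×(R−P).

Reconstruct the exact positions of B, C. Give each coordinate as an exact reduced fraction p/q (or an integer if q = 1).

B = (7, 1)
C = (7/2, -9/2)

1. B_x = 7  [AD ∥ BE ∩ DE ∥ AB]
2. B_y = 1  [AD ∥ BE ∩ DE ∥ AB]
   → B = (7, 1)
3. C_x = 7/2  [2·signedArea(CEA) = -6 ∩ 2·signedArea(BAC) = -12]
4. C_y = -9/2  [2·signedArea(CEA) = -6 ∩ 2·signedArea(BAC) = -12]
   → C = (7/2, -9/2)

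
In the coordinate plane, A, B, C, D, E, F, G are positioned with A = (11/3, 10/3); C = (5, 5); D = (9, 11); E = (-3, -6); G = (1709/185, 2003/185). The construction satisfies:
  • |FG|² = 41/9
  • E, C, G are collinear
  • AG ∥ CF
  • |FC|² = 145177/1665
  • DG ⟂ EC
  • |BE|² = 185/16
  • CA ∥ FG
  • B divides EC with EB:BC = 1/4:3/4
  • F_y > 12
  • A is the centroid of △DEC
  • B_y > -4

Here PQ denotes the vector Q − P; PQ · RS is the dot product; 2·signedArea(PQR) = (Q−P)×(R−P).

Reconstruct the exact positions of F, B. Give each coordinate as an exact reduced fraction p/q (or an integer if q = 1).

1. F_x = 5867/555  [CA ∥ FG ∩ AG ∥ CF]
2. F_y = 6934/555  [CA ∥ FG ∩ AG ∥ CF]
   → F = (5867/555, 6934/555)
3. B_x = -1  [B divides EC with EB:BC = 1/4:3/4]
4. B_y = -13/4  [B divides EC with EB:BC = 1/4:3/4]
   → B = (-1, -13/4)

B = (-1, -13/4)
F = (5867/555, 6934/555)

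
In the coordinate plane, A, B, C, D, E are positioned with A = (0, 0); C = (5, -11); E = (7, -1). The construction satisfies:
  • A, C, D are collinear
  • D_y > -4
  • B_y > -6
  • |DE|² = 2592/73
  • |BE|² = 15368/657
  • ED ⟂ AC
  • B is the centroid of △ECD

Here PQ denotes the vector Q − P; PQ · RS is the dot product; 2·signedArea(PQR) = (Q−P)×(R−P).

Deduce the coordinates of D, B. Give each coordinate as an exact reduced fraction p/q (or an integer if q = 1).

1. D_x = 115/73  [A, C, D are collinear ∩ ED ⟂ AC]
2. D_y = -253/73  [A, C, D are collinear ∩ ED ⟂ AC]
   → D = (115/73, -253/73)
3. B_x = 991/219  [B is the centroid of △ECD]
4. B_y = -1129/219  [B is the centroid of △ECD]
   → B = (991/219, -1129/219)

B = (991/219, -1129/219)
D = (115/73, -253/73)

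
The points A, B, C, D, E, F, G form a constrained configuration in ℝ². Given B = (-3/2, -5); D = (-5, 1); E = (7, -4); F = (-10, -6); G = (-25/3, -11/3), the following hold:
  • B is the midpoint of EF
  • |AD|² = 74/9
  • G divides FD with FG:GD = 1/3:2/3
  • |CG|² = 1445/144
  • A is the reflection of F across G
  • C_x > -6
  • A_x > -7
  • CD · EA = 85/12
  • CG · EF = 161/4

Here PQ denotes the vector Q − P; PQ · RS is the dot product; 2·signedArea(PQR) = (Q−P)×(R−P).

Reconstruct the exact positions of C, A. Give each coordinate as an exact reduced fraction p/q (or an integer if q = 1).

A = (-20/3, -4/3)
C = (-23/4, -11/2)

1. C_x = -23/4  [line 17·x + 2·y + 435/4 = 0 ∩ |CG|² = 1445/144]
2. C_y = -11/2  [line 17·x + 2·y + 435/4 = 0 ∩ |CG|² = 1445/144]
   → C = (-23/4, -11/2)
3. A_x = -20/3  [CD · EA = 85/12 ∩ A is the reflection of F across G]
4. A_y = -4/3  [CD · EA = 85/12 ∩ A is the reflection of F across G]
   → A = (-20/3, -4/3)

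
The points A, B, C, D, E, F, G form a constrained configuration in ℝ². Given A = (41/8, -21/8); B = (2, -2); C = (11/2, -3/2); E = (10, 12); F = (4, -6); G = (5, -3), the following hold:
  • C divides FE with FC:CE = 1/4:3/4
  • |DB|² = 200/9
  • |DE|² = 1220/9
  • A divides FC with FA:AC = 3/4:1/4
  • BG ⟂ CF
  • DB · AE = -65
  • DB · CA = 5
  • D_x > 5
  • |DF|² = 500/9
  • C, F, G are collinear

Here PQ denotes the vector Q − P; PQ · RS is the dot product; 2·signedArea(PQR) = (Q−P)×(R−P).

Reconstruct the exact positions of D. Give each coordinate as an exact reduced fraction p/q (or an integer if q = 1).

1. D_x = 16/3  [line -39/8·x + -117/8·y + 91/2 = 0 ∩ |DB|² = 200/9]
2. D_y = 4/3  [line -39/8·x + -117/8·y + 91/2 = 0 ∩ |DB|² = 200/9]
   → D = (16/3, 4/3)

D = (16/3, 4/3)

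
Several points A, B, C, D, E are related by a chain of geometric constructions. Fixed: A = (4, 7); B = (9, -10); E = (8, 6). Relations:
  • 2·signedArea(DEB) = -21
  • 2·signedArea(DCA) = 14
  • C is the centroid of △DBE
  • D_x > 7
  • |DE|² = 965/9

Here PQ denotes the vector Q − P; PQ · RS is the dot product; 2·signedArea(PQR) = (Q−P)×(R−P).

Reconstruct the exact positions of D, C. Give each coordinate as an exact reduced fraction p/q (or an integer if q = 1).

C = (73/9, -25/9)
D = (22/3, -13/3)

1. D_x = 22/3  [line 16·x + 1·y + -113 = 0 ∩ |DE|² = 965/9]
2. D_y = -13/3  [line 16·x + 1·y + -113 = 0 ∩ |DE|² = 965/9]
   → D = (22/3, -13/3)
3. C_x = 73/9  [2·signedArea(DCA) = 14 ∩ C is the centroid of △DBE]
4. C_y = -25/9  [2·signedArea(DCA) = 14 ∩ C is the centroid of △DBE]
   → C = (73/9, -25/9)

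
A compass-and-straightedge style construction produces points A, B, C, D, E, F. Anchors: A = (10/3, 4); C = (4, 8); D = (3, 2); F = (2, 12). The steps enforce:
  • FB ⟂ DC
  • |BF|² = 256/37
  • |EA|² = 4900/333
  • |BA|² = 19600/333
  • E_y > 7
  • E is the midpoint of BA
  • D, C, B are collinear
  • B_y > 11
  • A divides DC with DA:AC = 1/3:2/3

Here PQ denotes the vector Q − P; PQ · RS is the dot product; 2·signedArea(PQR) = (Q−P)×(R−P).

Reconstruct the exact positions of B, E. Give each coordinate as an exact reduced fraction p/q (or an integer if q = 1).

B = (170/37, 428/37)
E = (440/111, 288/37)

1. B_x = 170/37  [D, C, B are collinear ∩ FB ⟂ DC]
2. B_y = 428/37  [D, C, B are collinear ∩ FB ⟂ DC]
   → B = (170/37, 428/37)
3. E_x = 440/111  [E is the midpoint of BA]
4. E_y = 288/37  [E is the midpoint of BA]
   → E = (440/111, 288/37)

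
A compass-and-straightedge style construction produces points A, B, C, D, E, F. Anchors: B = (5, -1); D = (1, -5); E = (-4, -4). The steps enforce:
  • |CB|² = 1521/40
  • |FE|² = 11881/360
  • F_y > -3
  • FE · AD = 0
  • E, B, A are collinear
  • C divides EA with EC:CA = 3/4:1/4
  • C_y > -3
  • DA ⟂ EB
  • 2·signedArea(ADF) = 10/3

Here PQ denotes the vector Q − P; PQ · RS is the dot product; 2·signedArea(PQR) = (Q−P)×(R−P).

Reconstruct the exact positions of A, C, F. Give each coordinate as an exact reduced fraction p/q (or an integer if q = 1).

1. A_x = 1/5  [E, B, A are collinear ∩ DA ⟂ EB]
2. A_y = -13/5  [E, B, A are collinear ∩ DA ⟂ EB]
   → A = (1/5, -13/5)
3. C_x = -17/20  [C divides EA with EC:CA = 3/4:1/4]
4. C_y = -59/20  [C divides EA with EC:CA = 3/4:1/4]
   → C = (-17/20, -59/20)
5. F_x = 29/20  [FE · AD = 0 ∩ 2·signedArea(ADF) = 10/3]
6. F_y = -131/60  [FE · AD = 0 ∩ 2·signedArea(ADF) = 10/3]
   → F = (29/20, -131/60)

A = (1/5, -13/5)
C = (-17/20, -59/20)
F = (29/20, -131/60)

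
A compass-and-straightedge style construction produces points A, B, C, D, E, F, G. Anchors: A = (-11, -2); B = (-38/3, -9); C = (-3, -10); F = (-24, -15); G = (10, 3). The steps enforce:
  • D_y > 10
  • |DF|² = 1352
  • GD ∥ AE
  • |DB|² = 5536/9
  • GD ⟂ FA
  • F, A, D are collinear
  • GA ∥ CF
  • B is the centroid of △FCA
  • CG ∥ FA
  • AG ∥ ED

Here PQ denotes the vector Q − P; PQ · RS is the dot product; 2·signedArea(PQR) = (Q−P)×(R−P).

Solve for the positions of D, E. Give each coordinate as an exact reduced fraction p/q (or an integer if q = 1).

D = (2, 11)
E = (-19, 6)

1. D_x = 2  [F, A, D are collinear ∩ GD ⟂ FA]
2. D_y = 11  [F, A, D are collinear ∩ GD ⟂ FA]
   → D = (2, 11)
3. E_x = -19  [AG ∥ ED ∩ GD ∥ AE]
4. E_y = 6  [AG ∥ ED ∩ GD ∥ AE]
   → E = (-19, 6)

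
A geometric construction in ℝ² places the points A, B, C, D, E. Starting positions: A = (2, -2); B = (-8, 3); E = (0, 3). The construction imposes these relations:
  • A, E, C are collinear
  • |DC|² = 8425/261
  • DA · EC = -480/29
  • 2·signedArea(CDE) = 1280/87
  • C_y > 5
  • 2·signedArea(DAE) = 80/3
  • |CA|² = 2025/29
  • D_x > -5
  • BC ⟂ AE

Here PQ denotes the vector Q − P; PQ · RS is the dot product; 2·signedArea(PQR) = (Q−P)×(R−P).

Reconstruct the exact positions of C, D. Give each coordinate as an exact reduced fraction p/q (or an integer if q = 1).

1. C_x = -32/29  [A, E, C are collinear ∩ BC ⟂ AE]
2. C_y = 167/29  [A, E, C are collinear ∩ BC ⟂ AE]
   → C = (-32/29, 167/29)
3. D_x = -14/3  [DA · EC = -480/29 ∩ 2·signedArea(DAE) = 80/3]
4. D_y = 4/3  [DA · EC = -480/29 ∩ 2·signedArea(DAE) = 80/3]
   → D = (-14/3, 4/3)

C = (-32/29, 167/29)
D = (-14/3, 4/3)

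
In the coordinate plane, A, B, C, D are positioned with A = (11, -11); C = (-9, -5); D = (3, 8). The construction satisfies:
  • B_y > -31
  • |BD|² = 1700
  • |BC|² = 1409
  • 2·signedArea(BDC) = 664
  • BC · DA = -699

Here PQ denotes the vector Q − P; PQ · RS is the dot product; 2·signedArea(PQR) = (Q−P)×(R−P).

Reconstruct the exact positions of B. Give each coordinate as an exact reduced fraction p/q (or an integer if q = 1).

1. B_x = 19  [2·signedArea(BDC) = 664 ∩ BC · DA = -699]
2. B_y = -30  [2·signedArea(BDC) = 664 ∩ BC · DA = -699]
   → B = (19, -30)

B = (19, -30)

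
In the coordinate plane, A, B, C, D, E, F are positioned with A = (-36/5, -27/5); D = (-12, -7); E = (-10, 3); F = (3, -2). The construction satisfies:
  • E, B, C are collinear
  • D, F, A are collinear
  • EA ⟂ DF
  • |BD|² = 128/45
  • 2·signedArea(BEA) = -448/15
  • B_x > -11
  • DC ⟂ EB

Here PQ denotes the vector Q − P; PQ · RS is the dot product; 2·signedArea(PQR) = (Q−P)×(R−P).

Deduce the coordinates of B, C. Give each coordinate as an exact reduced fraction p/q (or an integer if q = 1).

B = (-52/5, -97/15)
C = (-26324/2525, -17843/2525)

1. B_x = -52/5  [line 42/5·x + 14/5·y + 1582/15 = 0 ∩ |BD|² = 128/45]
2. B_y = -97/15  [line 42/5·x + 14/5·y + 1582/15 = 0 ∩ |BD|² = 128/45]
   → B = (-52/5, -97/15)
3. C_x = -26324/2525  [E, B, C are collinear ∩ DC ⟂ EB]
4. C_y = -17843/2525  [E, B, C are collinear ∩ DC ⟂ EB]
   → C = (-26324/2525, -17843/2525)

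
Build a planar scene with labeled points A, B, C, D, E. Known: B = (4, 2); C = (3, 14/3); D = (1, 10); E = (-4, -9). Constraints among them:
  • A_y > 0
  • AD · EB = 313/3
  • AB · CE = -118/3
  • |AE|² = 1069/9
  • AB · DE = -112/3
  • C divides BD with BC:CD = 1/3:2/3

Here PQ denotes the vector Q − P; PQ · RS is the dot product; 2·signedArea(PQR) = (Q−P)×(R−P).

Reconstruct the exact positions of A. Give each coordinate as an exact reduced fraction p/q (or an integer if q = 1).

A = (1/3, 1)

1. A_x = 1/3  [AB · CE = -118/3 ∩ AD · EB = 313/3]
2. A_y = 1  [AB · CE = -118/3 ∩ AD · EB = 313/3]
   → A = (1/3, 1)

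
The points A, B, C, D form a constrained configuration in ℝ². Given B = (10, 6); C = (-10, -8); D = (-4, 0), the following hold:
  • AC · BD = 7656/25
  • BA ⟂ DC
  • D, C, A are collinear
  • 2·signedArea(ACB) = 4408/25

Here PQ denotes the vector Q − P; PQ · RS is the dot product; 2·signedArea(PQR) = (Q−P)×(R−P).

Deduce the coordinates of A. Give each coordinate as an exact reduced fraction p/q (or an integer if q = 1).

1. A_x = 98/25  [D, C, A are collinear ∩ BA ⟂ DC]
2. A_y = 264/25  [D, C, A are collinear ∩ BA ⟂ DC]
   → A = (98/25, 264/25)

A = (98/25, 264/25)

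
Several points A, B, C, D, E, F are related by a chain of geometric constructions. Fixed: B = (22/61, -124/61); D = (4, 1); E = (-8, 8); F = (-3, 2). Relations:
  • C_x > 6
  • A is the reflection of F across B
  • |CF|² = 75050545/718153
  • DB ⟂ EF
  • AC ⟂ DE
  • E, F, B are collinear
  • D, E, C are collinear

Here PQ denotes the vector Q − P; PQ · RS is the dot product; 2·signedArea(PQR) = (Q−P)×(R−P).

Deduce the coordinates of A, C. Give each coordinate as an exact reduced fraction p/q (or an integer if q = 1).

A = (227/61, -370/61)
C = (80848/11773, -7918/11773)

1. A_x = 227/61  [A is the reflection of F across B]
2. A_y = -370/61  [A is the reflection of F across B]
   → A = (227/61, -370/61)
3. C_x = 80848/11773  [D, E, C are collinear ∩ AC ⟂ DE]
4. C_y = -7918/11773  [D, E, C are collinear ∩ AC ⟂ DE]
   → C = (80848/11773, -7918/11773)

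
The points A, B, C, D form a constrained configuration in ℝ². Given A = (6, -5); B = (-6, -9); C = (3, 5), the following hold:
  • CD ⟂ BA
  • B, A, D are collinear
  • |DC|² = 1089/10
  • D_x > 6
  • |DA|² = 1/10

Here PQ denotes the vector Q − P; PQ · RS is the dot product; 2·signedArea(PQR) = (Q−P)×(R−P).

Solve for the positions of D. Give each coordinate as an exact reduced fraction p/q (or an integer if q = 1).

D = (63/10, -49/10)

1. D_x = 63/10  [B, A, D are collinear ∩ CD ⟂ BA]
2. D_y = -49/10  [B, A, D are collinear ∩ CD ⟂ BA]
   → D = (63/10, -49/10)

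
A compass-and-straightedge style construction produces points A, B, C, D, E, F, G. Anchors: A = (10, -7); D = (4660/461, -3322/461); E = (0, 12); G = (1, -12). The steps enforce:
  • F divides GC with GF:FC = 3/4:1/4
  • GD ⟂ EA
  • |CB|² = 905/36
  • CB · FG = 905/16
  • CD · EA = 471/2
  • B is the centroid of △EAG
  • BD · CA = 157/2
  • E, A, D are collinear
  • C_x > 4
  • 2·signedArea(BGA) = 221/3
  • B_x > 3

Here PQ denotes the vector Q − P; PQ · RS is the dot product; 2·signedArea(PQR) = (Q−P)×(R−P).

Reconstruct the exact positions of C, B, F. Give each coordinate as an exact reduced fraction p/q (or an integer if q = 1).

B = (11/3, -7/3)
C = (5, 5/2)
F = (4, -9/8)

1. B_x = 11/3  [B is the centroid of △EAG]
2. B_y = -7/3  [B is the centroid of △EAG]
   → B = (11/3, -7/3)
3. C_x = 5  [CD · EA = 471/2 ∩ BD · CA = 157/2]
4. C_y = 5/2  [CD · EA = 471/2 ∩ BD · CA = 157/2]
   → C = (5, 5/2)
5. F_x = 4  [F divides GC with GF:FC = 3/4:1/4]
6. F_y = -9/8  [F divides GC with GF:FC = 3/4:1/4]
   → F = (4, -9/8)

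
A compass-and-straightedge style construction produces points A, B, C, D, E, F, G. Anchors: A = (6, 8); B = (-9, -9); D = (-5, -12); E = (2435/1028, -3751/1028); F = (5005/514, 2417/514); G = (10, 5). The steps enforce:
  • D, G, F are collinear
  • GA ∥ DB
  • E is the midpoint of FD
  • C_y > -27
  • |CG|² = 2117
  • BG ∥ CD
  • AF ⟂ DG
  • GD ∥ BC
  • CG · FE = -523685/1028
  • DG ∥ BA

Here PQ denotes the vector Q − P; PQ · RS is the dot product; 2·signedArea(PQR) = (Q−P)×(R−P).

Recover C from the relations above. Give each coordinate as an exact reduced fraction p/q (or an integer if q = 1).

C = (-24, -26)

1. C_x = -24  [BG ∥ CD ∩ GD ∥ BC]
2. C_y = -26  [BG ∥ CD ∩ GD ∥ BC]
   → C = (-24, -26)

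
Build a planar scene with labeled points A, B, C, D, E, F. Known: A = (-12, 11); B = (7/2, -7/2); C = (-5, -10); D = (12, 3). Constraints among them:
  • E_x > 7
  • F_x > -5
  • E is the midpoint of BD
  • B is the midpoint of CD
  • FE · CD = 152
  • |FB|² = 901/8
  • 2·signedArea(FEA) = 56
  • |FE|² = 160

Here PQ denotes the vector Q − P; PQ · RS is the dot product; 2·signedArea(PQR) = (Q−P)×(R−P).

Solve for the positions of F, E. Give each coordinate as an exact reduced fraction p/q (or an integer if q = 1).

1. E_x = 31/4  [E is the midpoint of BD]
2. E_y = -1/4  [E is the midpoint of BD]
   → E = (31/4, -1/4)
3. F_x = -17/4  [FE · CD = 152 ∩ 2·signedArea(FEA) = 56]
4. F_y = 15/4  [FE · CD = 152 ∩ 2·signedArea(FEA) = 56]
   → F = (-17/4, 15/4)

E = (31/4, -1/4)
F = (-17/4, 15/4)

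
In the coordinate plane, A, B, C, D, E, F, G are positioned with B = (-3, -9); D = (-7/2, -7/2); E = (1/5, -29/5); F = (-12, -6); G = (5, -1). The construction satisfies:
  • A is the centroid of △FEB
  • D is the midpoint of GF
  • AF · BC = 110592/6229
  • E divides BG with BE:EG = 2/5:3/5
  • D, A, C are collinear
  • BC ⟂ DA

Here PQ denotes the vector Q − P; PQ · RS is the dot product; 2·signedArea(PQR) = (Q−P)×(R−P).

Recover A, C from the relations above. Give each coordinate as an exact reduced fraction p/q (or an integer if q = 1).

A = (-74/15, -104/15)
C = (-33519/6229, -49869/6229)

1. A_x = -74/15  [A is the centroid of △FEB]
2. A_y = -104/15  [A is the centroid of △FEB]
   → A = (-74/15, -104/15)
3. C_x = -33519/6229  [D, A, C are collinear ∩ BC ⟂ DA]
4. C_y = -49869/6229  [D, A, C are collinear ∩ BC ⟂ DA]
   → C = (-33519/6229, -49869/6229)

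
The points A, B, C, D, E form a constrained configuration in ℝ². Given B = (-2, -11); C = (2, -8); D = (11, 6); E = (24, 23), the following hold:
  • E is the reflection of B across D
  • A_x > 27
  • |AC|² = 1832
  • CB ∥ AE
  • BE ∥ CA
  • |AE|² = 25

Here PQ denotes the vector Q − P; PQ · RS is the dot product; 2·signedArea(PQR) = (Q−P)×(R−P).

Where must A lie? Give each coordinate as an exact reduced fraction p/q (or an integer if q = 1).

A = (28, 26)

1. A_x = 28  [CB ∥ AE ∩ BE ∥ CA]
2. A_y = 26  [CB ∥ AE ∩ BE ∥ CA]
   → A = (28, 26)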